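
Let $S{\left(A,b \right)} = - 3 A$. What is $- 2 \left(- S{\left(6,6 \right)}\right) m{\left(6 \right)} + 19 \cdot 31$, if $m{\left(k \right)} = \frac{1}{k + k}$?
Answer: $586$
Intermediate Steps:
$m{\left(k \right)} = \frac{1}{2 k}$
$- 2 \left(- S{\left(6,6 \right)}\right) m{\left(6 \right)} + 19 \cdot 31 = - 2 \left(- \left(-3\right) 6\right) \frac{1}{2 \cdot 6} + 19 \cdot 31 = - 2 \left(\left(-1\right) \left(-18\right)\right) \frac{1}{2} \cdot \frac{1}{6} + 589 = \left(-2\right) 18 \cdot \frac{1}{12} + 589 = \left(-36\right) \frac{1}{12} + 589 = -3 + 589 = 586$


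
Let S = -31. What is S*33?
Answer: -1023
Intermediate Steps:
S*33 = -31*33 = -1023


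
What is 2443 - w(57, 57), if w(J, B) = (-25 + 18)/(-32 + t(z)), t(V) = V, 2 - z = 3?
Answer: 80612/33 ≈ 2442.8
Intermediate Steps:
z = -1 (z = 2 - 1*3 = 2 - 3 = -1)
w(J, B) = 7/33 (w(J, B) = (-25 + 18)/(-32 - 1) = -7/(-33) = -7*(-1/33) = 7/33)
2443 - w(57, 57) = 2443 - 1*7/33 = 2443 - 7/33 = 80612/33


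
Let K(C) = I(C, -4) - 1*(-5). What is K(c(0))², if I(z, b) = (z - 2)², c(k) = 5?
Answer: 196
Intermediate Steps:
I(z, b) = (-2 + z)²
K(C) = 5 + (-2 + C)² (K(C) = (-2 + C)² - 1*(-5) = (-2 + C)² + 5 = 5 + (-2 + C)²)
K(c(0))² = (5 + (-2 + 5)²)² = (5 + 3²)² = (5 + 9)² = 14² = 196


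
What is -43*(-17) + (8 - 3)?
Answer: 736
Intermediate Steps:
-43*(-17) + (8 - 3) = 731 + 5 = 736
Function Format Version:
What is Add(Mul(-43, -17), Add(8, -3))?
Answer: 736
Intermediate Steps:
Add(Mul(-43, -17), Add(8, -3)) = Add(731, 5) = 736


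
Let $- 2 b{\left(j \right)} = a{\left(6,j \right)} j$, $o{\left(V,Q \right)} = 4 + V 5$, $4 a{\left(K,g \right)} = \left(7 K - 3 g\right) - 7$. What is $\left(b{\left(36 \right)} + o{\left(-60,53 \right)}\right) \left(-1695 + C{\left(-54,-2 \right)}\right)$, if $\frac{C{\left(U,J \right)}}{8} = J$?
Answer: $- \frac{111215}{2} \approx -55608.0$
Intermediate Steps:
$C{\left(U,J \right)} = 8 J$
$a{\left(K,g \right)} = - \frac{7}{4} - \frac{3 g}{4} + \frac{7 K}{4}$ ($a{\left(K,g \right)} = \frac{\left(7 K - 3 g\right) - 7}{4} = \frac{\left(- 3 g + 7 K\right) - 7}{4} = \frac{-7 - 3 g + 7 K}{4} = - \frac{7}{4} - \frac{3 g}{4} + \frac{7 K}{4}$)
$o{\left(V,Q \right)} = 4 + 5 V$
$b{\left(j \right)} = - \frac{j \left(\frac{35}{4} - \frac{3 j}{4}\right)}{2}$ ($b{\left(j \right)} = - \frac{\left(- \frac{7}{4} - \frac{3 j}{4} + \frac{7}{4} \cdot 6\right) j}{2} = - \frac{\left(- \frac{7}{4} - \frac{3 j}{4} + \frac{21}{2}\right) j}{2} = - \frac{\left(\frac{35}{4} - \frac{3 j}{4}\right) j}{2} = - \frac{j \left(\frac{35}{4} - \frac{3 j}{4}\right)}{2}$)
$\left(b{\left(36 \right)} + o{\left(-60,53 \right)}\right) \left(-1695 + C{\left(-54,-2 \right)}\right) = \left(\frac{1}{8} \cdot 36 \left(-35 + 3 \cdot 36\right) + \left(4 + 5 \left(-60\right)\right)\right) \left(-1695 + 8 \left(-2\right)\right) = \left(\frac{1}{8} \cdot 36 \left(-35 + 108\right) + \left(4 - 300\right)\right) \left(-1695 - 16\right) = \left(\frac{1}{8} \cdot 36 \cdot 73 - 296\right) \left(-1711\right) = \left(\frac{657}{2} - 296\right) \left(-1711\right) = \frac{65}{2} \left(-1711\right) = - \frac{111215}{2}$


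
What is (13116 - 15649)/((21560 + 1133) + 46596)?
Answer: -2533/69289 ≈ -0.036557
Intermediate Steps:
(13116 - 15649)/((21560 + 1133) + 46596) = -2533/(22693 + 46596) = -2533/69289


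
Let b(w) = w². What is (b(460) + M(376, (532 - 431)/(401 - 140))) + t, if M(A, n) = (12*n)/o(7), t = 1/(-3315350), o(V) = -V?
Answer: 427229249137991/2019048150 ≈ 2.1160e+5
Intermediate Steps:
t = -1/3315350 ≈ -3.0163e-7
M(A, n) = -12*n/7 (M(A, n) = (12*n)/((-1*7)) = (12*n)/(-7) = (12*n)*(-⅐) = -12*n/7)
(b(460) + M(376, (532 - 431)/(401 - 140))) + t = (460² - 12*(532 - 431)/(7*(401 - 140))) - 1/3315350 = (211600 - 1212/(7*261)) - 1/3315350 = (211600 - 12/7*101/261) - 1/3315350 = (211600 - 404/609) - 1/3315350 = 128863996/609 - 1/3315350 = 427229249137991/2019048150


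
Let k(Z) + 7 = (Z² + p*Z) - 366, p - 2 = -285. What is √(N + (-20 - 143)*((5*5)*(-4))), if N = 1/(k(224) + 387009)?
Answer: √568228172923355/186710 ≈ 127.67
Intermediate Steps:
p = -283 (p = 2 - 285 = -283)
k(Z) = -373 + Z² - 283*Z (k(Z) = -7 + ((Z² - 283*Z) - 366) = -7 + (-366 + Z² - 283*Z) = -373 + Z² - 283*Z)
N = 1/373420 (N = 1/((-373 + 224² - 283*224) + 387009) = 1/((-373 + 50176 - 63392) + 387009) = 1/(-13589 + 387009) = 1/373420 ≈ 2.6779e-6)
√(N + (-20 - 143)*((5*5)*(-4))) = √(1/373420 + (-20 - 143)*((5*5)*(-4))) = √(1/373420 - 4075*(-4)) = √(1/373420 - 163*(-100)) = √(1/373420 + 16300) = √(6086746001/373420) = √568228172923355/186710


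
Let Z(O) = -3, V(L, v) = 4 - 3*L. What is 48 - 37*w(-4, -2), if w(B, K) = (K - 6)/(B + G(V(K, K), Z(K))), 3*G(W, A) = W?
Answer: -396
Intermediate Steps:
G(W, A) = W/3
w(B, K) = (-6 + K)/(4/3 + B - K) (w(B, K) = (K - 6)/(B + (4 - 3*K)/3) = (-6 + K)/(B + (4/3 - K)) = (-6 + K)/(4/3 + B - K))
48 - 37*w(-4, -2) = 48 - 111*(-6 - 2)/(4 - 3*(-2) + 3*(-4)) = 48 - 111*(-8)/(4 + 6 - 12) = 48 - 111*(-8)/(-2) = 48 - 111*(-1)*(-8)/2 = 48 - 37*12 = 48 - 444 = -396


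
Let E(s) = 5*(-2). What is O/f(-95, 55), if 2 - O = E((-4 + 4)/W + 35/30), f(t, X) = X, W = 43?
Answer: 12/55 ≈ 0.21818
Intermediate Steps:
E(s) = -10
O = 12 (O = 2 - 1*(-10) = 2 + 10 = 12)
O/f(-95, 55) = 12/55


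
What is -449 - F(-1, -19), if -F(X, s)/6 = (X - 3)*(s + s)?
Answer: 463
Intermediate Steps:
F(X, s) = -12*s*(-3 + X) (F(X, s) = -6*(X - 3)*(s + s) = -6*(-3 + X)*2*s = -12*s*(-3 + X))
-449 - F(-1, -19) = -449 - 12*(-19)*(3 - 1*(-1)) = -449 - 12*(-19)*(3 + 1) = -449 - 12*(-19)*4 = -449 - 1*(-912) = -449 + 912 = 463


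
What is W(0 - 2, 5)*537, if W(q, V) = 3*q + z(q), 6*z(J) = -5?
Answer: -7339/2 ≈ -3669.5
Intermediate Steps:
z(J) = -⅚ (z(J) = (⅙)*(-5) = -⅚)
W(q, V) = -⅚ + 3*q (W(q, V) = 3*q - ⅚ = -⅚ + 3*q)
W(0 - 2, 5)*537 = (-⅚ + 3*(0 - 2))*537 = (-⅚ + 3*(-2))*537 = (-⅚ - 6)*537 = -41/6*537 = -7339/2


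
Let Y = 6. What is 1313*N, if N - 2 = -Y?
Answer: -5252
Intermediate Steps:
N = -4 (N = 2 - 1*6 = 2 - 6 = -4)
1313*N = 1313*(-4) = -5252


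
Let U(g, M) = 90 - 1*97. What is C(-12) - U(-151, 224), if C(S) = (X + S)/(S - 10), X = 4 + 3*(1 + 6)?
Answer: 141/22 ≈ 6.4091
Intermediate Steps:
U(g, M) = -7 (U(g, M) = 90 - 97 = -7)
X = 25 (X = 4 + 3*7 = 4 + 21 = 25)
C(S) = (25 + S)/(-10 + S) (C(S) = (25 + S)/(S - 10) = (25 + S)/(-10 + S))
C(-12) - U(-151, 224) = (25 - 12)/(-10 - 12) - 1*(-7) = 13/(-22) + 7 = -1/22*13 + 7 = -13/22 + 7 = 141/22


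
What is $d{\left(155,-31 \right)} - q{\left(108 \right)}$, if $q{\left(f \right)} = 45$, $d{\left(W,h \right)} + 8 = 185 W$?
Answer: $28622$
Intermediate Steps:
$d{\left(W,h \right)} = -8 + 185 W$
$d{\left(155,-31 \right)} - q{\left(108 \right)} = \left(-8 + 185 \cdot 155\right) - 45 = \left(-8 + 28675\right) - 45 = 28667 - 45 = 28622$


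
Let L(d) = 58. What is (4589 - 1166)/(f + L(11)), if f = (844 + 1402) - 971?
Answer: 3423/1333 ≈ 2.5679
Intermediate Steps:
f = 1275 (f = 2246 - 971 = 1275)
(4589 - 1166)/(f + L(11)) = (4589 - 1166)/(1275 + 58) = 3423/1333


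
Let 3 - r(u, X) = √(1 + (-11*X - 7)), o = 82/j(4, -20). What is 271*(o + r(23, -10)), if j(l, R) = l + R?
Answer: -4607/8 - 542*√26 ≈ -3339.5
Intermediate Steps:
j(l, R) = R + l
o = -41/8 (o = 82/(-20 + 4) = 82/(-16) = 82*(-1/16) = -41/8 ≈ -5.1250)
r(u, X) = 3 - √(-6 - 11*X) (r(u, X) = 3 - √(1 + (-11*X - 7)) = 3 - √(1 + (-7 - 11*X)) = 3 - √(-6 - 11*X))
271*(o + r(23, -10)) = 271*(-41/8 + (3 - √(-6 - 11*(-10)))) = 271*(-41/8 + (3 - √(-6 + 110))) = 271*(-41/8 + (3 - √104)) = 271*(-41/8 + (3 - 2*√26)) = 271*(-17/8 - 2*√26) = -4607/8 - 542*√26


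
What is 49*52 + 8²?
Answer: 2612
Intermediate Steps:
49*52 + 8² = 2548 + 64 = 2612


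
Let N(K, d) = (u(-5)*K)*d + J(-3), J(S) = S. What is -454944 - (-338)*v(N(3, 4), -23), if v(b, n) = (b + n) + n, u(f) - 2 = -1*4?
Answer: -479618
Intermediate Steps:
u(f) = -2 (u(f) = 2 - 1*4 = 2 - 4 = -2)
N(K, d) = -3 - 2*K*d (N(K, d) = (-2*K)*d - 3 = -2*K*d - 3 = -3 - 2*K*d)
v(b, n) = b + 2*n
-454944 - (-338)*v(N(3, 4), -23) = -454944 - (-338)*((-3 - 2*3*4) + 2*(-23)) = -454944 - (-338)*((-3 - 24) - 46) = -454944 - (-338)*(-27 - 46) = -454944 - (-338)*(-73) = -454944 - 1*24674 = -454944 - 24674 = -479618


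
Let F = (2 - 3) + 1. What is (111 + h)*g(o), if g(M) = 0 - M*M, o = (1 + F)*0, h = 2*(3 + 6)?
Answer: 0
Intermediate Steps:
F = 0 (F = -1 + 1 = 0)
h = 18 (h = 2*9 = 18)
o = 0 (o = (1 + 0)*0 = 1*0 = 0)
g(M) = -M² (g(M) = 0 - M² = -M²)
(111 + h)*g(o) = (111 + 18)*(-1*0²) = 129*(-1*0) = 129*0 = 0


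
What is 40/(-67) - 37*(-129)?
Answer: 319751/67 ≈ 4772.4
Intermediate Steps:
40/(-67) - 37*(-129) = 40*(-1/67) + 4773 = -40/67 + 4773 = 319751/67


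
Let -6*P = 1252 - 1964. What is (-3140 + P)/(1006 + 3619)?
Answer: -9064/13875 ≈ -0.65326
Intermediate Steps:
P = 356/3 (P = -(1252 - 1964)/6 = -⅙*(-712) = 356/3 ≈ 118.67)
(-3140 + P)/(1006 + 3619) = (-3140 + 356/3)/(1006 + 3619) = -9064/3/4625 = -9064/3*1/4625 = -9064/13875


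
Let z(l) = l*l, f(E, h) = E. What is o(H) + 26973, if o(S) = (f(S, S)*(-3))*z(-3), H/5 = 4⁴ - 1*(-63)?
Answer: -16092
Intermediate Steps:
H = 1595 (H = 5*(4⁴ - 1*(-63)) = 5*(256 + 63) = 5*319 = 1595)
z(l) = l²
o(S) = -27*S (o(S) = (S*(-3))*(-3)² = -3*S*9 = -27*S)
o(H) + 26973 = -27*1595 + 26973 = -43065 + 26973 = -16092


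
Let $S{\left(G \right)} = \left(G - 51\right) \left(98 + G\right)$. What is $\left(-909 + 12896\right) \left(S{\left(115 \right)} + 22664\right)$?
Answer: $435080152$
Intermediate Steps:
$S{\left(G \right)} = \left(-51 + G\right) \left(98 + G\right)$
$\left(-909 + 12896\right) \left(S{\left(115 \right)} + 22664\right) = \left(-909 + 12896\right) \left(\left(-4998 + 115^{2} + 47 \cdot 115\right) + 22664\right) = 11987 \left(\left(-4998 + 13225 + 5405\right) + 22664\right) = 11987 \left(13632 + 22664\right) = 11987 \cdot 36296 = 435080152$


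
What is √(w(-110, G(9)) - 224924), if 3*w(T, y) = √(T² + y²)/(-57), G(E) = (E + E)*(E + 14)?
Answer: √(-730778076 - 38*√45874)/57 ≈ 474.26*I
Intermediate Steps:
G(E) = 2*E*(14 + E) (G(E) = (2*E)*(14 + E) = 2*E*(14 + E))
w(T, y) = -√(T² + y²)/171 (w(T, y) = (√(T² + y²)/(-57))/3 = (√(T² + y²)*(-1/57))/3 = (-√(T² + y²)/57)/3 = -√(T² + y²)/171)
√(w(-110, G(9)) - 224924) = √(-√((-110)² + (2*9*(14 + 9))²)/171 - 224924) = √(-√(12100 + (2*9*23)²)/171 - 224924) = √(-√(12100 + 414²)/171 - 224924) = √(-√(12100 + 171396)/171 - 224924) = √(-2*√45874/171 - 224924) = √(-224924 - 2*√45874/171)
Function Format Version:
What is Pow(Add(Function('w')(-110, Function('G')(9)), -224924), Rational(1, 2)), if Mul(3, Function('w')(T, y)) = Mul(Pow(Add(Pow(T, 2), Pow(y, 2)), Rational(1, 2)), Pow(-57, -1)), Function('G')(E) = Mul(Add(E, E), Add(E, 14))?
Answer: Mul(Rational(1, 57), Pow(Add(-730778076, Mul(-38, Pow(45874, Rational(1, 2)))), Rational(1, 2))) ≈ Mul(474.26, I)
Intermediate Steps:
Function('G')(E) = Mul(2, E, Add(14, E)) (Function('G')(E) = Mul(Mul(2, E), Add(14, E)) = Mul(2, E, Add(14, E)))
Function('w')(T, y) = Mul(Rational(-1, 171), Pow(Add(Pow(T, 2), Pow(y, 2)), Rational(1, 2))) (Function('w')(T, y) = Mul(Rational(1, 3), Mul(Pow(Add(Pow(T, 2), Pow(y, 2)), Rational(1, 2)), Pow(-57, -1))) = Mul(Rational(1, 3), Mul(Pow(Add(Pow(T, 2), Pow(y, 2)), Rational(1, 2)), Rational(-1, 57))) = Mul(Rational(1, 3), Mul(Rational(-1, 57), Pow(Add(Pow(T, 2), Pow(y, 2)), Rational(1, 2)))) = Mul(Rational(-1, 171), Pow(Add(Pow(T, 2), Pow(y, 2)), Rational(1, 2))))
Pow(Add(Function('w')(-110, Function('G')(9)), -224924), Rational(1, 2)) = Pow(Add(Mul(Rational(-1, 171), Pow(Add(Pow(-110, 2), Pow(Mul(2, 9, Add(14, 9)), 2)), Rational(1, 2))), -224924), Rational(1, 2)) = Pow(Add(Mul(Rational(-1, 171), Pow(Add(12100, Pow(Mul(2, 9, 23), 2)), Rational(1, 2))), -224924), Rational(1, 2)) = Pow(Add(Mul(Rational(-1, 171), Pow(Add(12100, Pow(414, 2)), Rational(1, 2))), -224924), Rational(1, 2)) = Pow(Add(Mul(Rational(-1, 171), Pow(Add(12100, 171396), Rational(1, 2))), -224924), Rational(1, 2)) = Pow(Add(Mul(Rational(-1, 171), Pow(183496, Rational(1, 2))), -224924), Rational(1, 2)) = Pow(Add(Mul(Rational(-1, 171), Mul(2, Pow(45874, Rational(1, 2)))), -224924), Rational(1, 2)) = Pow(Add(Mul(Rational(-2, 171), Pow(45874, Rational(1, 2))), -224924), Rational(1, 2)) = Pow(Add(-224924, Mul(Rational(-2, 171), Pow(45874, Rational(1, 2)))), Rational(1, 2))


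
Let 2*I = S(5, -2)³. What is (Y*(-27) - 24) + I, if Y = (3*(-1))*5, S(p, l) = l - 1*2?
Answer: 349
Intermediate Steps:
S(p, l) = -2 + l (S(p, l) = l - 2 = -2 + l)
Y = -15 (Y = -3*5 = -15)
I = -32 (I = (-2 - 2)³/2 = (½)*(-4)³ = (½)*(-64) = -32)
(Y*(-27) - 24) + I = (-15*(-27) - 24) - 32 = (405 - 24) - 32 = 381 - 32 = 349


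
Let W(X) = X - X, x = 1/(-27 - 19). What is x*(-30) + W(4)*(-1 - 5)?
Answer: 15/23 ≈ 0.65217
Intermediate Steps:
x = -1/46 (x = 1/(-46) = -1/46 ≈ -0.021739)
W(X) = 0
x*(-30) + W(4)*(-1 - 5) = -1/46*(-30) + 0*(-1 - 5) = 15/23 + 0*(-6) = 15/23 + 0 = 15/23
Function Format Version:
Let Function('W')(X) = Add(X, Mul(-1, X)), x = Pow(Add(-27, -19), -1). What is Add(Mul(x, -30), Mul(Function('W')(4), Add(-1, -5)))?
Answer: Rational(15, 23) ≈ 0.65217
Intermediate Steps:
x = Rational(-1, 46) (x = Pow(-46, -1) = Rational(-1, 46) ≈ -0.021739)
Function('W')(X) = 0
Add(Mul(x, -30), Mul(Function('W')(4), Add(-1, -5))) = Add(Mul(Rational(-1, 46), -30), Mul(0, Add(-1, -5))) = Add(Rational(15, 23), Mul(0, -6)) = Add(Rational(15, 23), 0) = Rational(15, 23)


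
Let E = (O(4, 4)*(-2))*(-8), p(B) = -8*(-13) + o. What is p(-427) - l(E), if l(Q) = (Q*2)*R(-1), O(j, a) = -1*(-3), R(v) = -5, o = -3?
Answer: 581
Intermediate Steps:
O(j, a) = 3
p(B) = 101 (p(B) = -8*(-13) - 3 = 104 - 3 = 101)
E = 48 (E = (3*(-2))*(-8) = -6*(-8) = 48)
l(Q) = -10*Q (l(Q) = (Q*2)*(-5) = (2*Q)*(-5) = -10*Q)
p(-427) - l(E) = 101 - (-10)*48 = 101 - 1*(-480) = 101 + 480 = 581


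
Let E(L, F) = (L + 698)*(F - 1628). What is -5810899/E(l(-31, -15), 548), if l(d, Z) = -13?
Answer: 5810899/739800 ≈ 7.8547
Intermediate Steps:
E(L, F) = (-1628 + F)*(698 + L) (E(L, F) = (698 + L)*(-1628 + F) = (-1628 + F)*(698 + L))
-5810899/E(l(-31, -15), 548) = -5810899/(-1136344 - 1628*(-13) + 698*548 + 548*(-13)) = -5810899/(-1136344 + 21164 + 382504 - 7124) = -5810899/(-739800) = -5810899*(-1/739800) = 5810899/739800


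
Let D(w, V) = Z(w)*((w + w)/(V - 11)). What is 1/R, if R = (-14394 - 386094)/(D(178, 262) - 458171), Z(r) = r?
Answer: 114937553/100522488 ≈ 1.1434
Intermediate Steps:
D(w, V) = 2*w**2/(-11 + V) (D(w, V) = w*((w + w)/(V - 11)) = w*((2*w)/(-11 + V)) = w*(2*w/(-11 + V)) = 2*w**2/(-11 + V))
R = 100522488/114937553 (R = (-14394 - 386094)/(2*178**2/(-11 + 262) - 458171) = -400488/(2*31684/251 - 458171) = -400488/(2*31684*(1/251) - 458171) = -400488/(63368/251 - 458171) = -400488/(-114937553/251) = -400488*(-251/114937553) = 100522488/114937553 ≈ 0.87458)
1/R = 1/(100522488/114937553) = 114937553/100522488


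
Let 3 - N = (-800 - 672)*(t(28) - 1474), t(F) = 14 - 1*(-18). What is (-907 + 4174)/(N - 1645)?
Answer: -3267/2124266 ≈ -0.0015379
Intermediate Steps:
t(F) = 32 (t(F) = 14 + 18 = 32)
N = -2122621 (N = 3 - (-800 - 672)*(32 - 1474) = 3 - (-1472)*(-1442) = 3 - 1*2122624 = 3 - 2122624 = -2122621)
(-907 + 4174)/(N - 1645) = (-907 + 4174)/(-2122621 - 1645) = 3267/(-2124266) = 3267*(-1/2124266) = -3267/2124266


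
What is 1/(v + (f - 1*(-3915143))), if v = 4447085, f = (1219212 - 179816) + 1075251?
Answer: 1/10476875 ≈ 9.5448e-8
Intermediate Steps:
f = 2114647 (f = 1039396 + 1075251 = 2114647)
1/(v + (f - 1*(-3915143))) = 1/(4447085 + (2114647 - 1*(-3915143))) = 1/(4447085 + (2114647 + 3915143)) = 1/(4447085 + 6029790) = 1/10476875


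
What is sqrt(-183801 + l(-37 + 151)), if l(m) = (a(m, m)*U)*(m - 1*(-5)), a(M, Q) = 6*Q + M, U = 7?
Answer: 3*sqrt(53437) ≈ 693.49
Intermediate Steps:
a(M, Q) = M + 6*Q
l(m) = 49*m*(5 + m) (l(m) = ((m + 6*m)*7)*(m - 1*(-5)) = ((7*m)*7)*(m + 5) = (49*m)*(5 + m) = 49*m*(5 + m))
sqrt(-183801 + l(-37 + 151)) = sqrt(-183801 + 49*(-37 + 151)*(5 + (-37 + 151))) = sqrt(-183801 + 49*114*(5 + 114)) = sqrt(-183801 + 49*114*119) = sqrt(-183801 + 664734) = sqrt(480933) = 3*sqrt(53437)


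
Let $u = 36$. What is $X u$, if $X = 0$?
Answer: $0$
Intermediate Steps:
$X u = 0 \cdot 36 = 0$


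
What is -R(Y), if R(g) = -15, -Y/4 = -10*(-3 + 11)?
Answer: 15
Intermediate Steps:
Y = 320 (Y = -(-40)*(-3 + 11) = -(-40)*8 = -4*(-80) = 320)
-R(Y) = -1*(-15) = 15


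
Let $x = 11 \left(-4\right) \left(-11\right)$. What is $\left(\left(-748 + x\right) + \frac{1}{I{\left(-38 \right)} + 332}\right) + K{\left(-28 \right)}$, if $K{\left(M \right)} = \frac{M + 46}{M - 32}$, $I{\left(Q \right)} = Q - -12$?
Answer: $- \frac{202187}{765} \approx -264.3$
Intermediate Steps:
$I{\left(Q \right)} = 12 + Q$ ($I{\left(Q \right)} = Q + 12 = 12 + Q$)
$K{\left(M \right)} = \frac{46 + M}{-32 + M}$
$x = 484$ ($x = \left(-44\right) \left(-11\right) = 484$)
$\left(\left(-748 + x\right) + \frac{1}{I{\left(-38 \right)} + 332}\right) + K{\left(-28 \right)} = \left(\left(-748 + 484\right) + \frac{1}{\left(12 - 38\right) + 332}\right) + \frac{46 - 28}{-32 - 28} = \left(-264 + \frac{1}{-26 + 332}\right) + \frac{1}{-60} \cdot 18 = \left(-264 + \frac{1}{306}\right) - \frac{3}{10} = - \frac{80783}{306} - \frac{3}{10} = - \frac{202187}{765}$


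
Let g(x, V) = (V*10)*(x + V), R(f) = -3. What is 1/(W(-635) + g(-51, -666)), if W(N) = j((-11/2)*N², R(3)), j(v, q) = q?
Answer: 1/4775217 ≈ 2.0941e-7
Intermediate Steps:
g(x, V) = 10*V*(V + x) (g(x, V) = (10*V)*(V + x) = 10*V*(V + x))
W(N) = -3
1/(W(-635) + g(-51, -666)) = 1/(-3 + 10*(-666)*(-666 - 51)) = 1/(-3 + 10*(-666)*(-717)) = 1/(-3 + 4775220) = 1/4775217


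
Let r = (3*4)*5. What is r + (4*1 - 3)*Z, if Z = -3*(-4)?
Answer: 72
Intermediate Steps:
r = 60 (r = 12*5 = 60)
Z = 12
r + (4*1 - 3)*Z = 60 + (4*1 - 3)*12 = 60 + (4 - 3)*12 = 60 + 1*12 = 60 + 12 = 72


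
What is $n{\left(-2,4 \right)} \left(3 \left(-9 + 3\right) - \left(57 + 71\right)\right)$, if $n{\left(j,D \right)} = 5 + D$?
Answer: $-1314$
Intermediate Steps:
$n{\left(-2,4 \right)} \left(3 \left(-9 + 3\right) - \left(57 + 71\right)\right) = \left(5 + 4\right) \left(3 \left(-9 + 3\right) - \left(57 + 71\right)\right) = 9 \left(3 \left(-6\right) - 128\right) = 9 \left(-18 - 128\right) = 9 \left(-146\right) = -1314$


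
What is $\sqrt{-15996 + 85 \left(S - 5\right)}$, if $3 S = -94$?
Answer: $\frac{i \sqrt{171759}}{3} \approx 138.15 i$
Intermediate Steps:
$S = - \frac{94}{3}$ ($S = \frac{1}{3} \left(-94\right) = - \frac{94}{3} \approx -31.333$)
$\sqrt{-15996 + 85 \left(S - 5\right)} = \sqrt{-15996 + 85 \left(- \frac{94}{3} - 5\right)} = \sqrt{-15996 + 85 \left(- \frac{109}{3}\right)} = \sqrt{-15996 - \frac{9265}{3}} = \sqrt{- \frac{57253}{3}} = \frac{i \sqrt{171759}}{3}$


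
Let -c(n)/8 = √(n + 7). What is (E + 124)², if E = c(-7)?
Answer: 15376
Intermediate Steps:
c(n) = -8*√(7 + n) (c(n) = -8*√(n + 7) = -8*√(7 + n))
E = 0 (E = -8*√(7 - 7) = -8*√0 = -8*0 = 0)
(E + 124)² = (0 + 124)² = 124² = 15376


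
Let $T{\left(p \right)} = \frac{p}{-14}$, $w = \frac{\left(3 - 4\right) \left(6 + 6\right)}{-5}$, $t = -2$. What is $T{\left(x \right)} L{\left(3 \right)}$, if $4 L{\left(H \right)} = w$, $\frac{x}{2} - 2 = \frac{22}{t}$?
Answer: $\frac{27}{35} \approx 0.77143$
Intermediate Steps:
$x = -18$ ($x = 4 + 2 \frac{22}{-2} = 4 + 2 \cdot 22 \left(- \frac{1}{2}\right) = 4 + 2 \left(-11\right) = 4 - 22 = -18$)
$w = \frac{12}{5}$ ($w = \left(-1\right) 12 \left(- \frac{1}{5}\right) = \left(-12\right) \left(- \frac{1}{5}\right) = \frac{12}{5} \approx 2.4$)
$T{\left(p \right)} = - \frac{p}{14}$ ($T{\left(p \right)} = p \left(- \frac{1}{14}\right) = - \frac{p}{14}$)
$L{\left(H \right)} = \frac{3}{5}$ ($L{\left(H \right)} = \frac{1}{4} \cdot \frac{12}{5} = \frac{3}{5}$)
$T{\left(x \right)} L{\left(3 \right)} = \left(- \frac{1}{14}\right) \left(-18\right) \frac{3}{5} = \frac{9}{7} \cdot \frac{3}{5} = \frac{27}{35}$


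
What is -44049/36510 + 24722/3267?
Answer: 252897379/39759390 ≈ 6.3607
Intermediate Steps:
-44049/36510 + 24722/3267 = -44049*1/36510 + 24722*(1/3267) = -14683/12170 + 24722/3267 = 252897379/39759390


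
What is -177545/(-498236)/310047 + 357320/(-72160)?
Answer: -172492367858957/34834468134246 ≈ -4.9518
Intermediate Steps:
-177545/(-498236)/310047 + 357320/(-72160) = -177545*(-1/498236)*(1/310047) + 357320*(-1/72160) = (177545/498236)*(1/310047) - 8933/1804 = 177545/154476577092 - 8933/1804 = -172492367858957/34834468134246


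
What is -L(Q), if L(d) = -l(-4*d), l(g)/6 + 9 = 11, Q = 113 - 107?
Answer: 12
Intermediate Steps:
Q = 6
l(g) = 12 (l(g) = -54 + 6*11 = -54 + 66 = 12)
L(d) = -12 (L(d) = -1*12 = -12)
-L(Q) = -1*(-12) = 12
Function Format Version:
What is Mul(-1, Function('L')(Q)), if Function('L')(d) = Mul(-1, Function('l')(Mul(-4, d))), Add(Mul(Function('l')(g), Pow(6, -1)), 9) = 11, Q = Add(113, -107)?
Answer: 12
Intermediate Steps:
Q = 6
Function('l')(g) = 12 (Function('l')(g) = Add(-54, Mul(6, 11)) = Add(-54, 66) = 12)
Function('L')(d) = -12 (Function('L')(d) = Mul(-1, 12) = -12)
Mul(-1, Function('L')(Q)) = Mul(-1, -12) = 12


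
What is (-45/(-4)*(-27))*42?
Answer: -25515/2 ≈ -12758.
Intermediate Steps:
(-45/(-4)*(-27))*42 = (-45*(-¼)*(-27))*42 = ((45/4)*(-27))*42 = -1215/4*42 = -25515/2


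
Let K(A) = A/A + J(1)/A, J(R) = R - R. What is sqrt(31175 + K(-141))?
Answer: 6*sqrt(866) ≈ 176.57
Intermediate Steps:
J(R) = 0
K(A) = 1 (K(A) = A/A + 0/A = 1 + 0 = 1)
sqrt(31175 + K(-141)) = sqrt(31175 + 1) = sqrt(31176) = 6*sqrt(866)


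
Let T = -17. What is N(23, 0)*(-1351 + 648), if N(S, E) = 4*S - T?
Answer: -76627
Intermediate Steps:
N(S, E) = 17 + 4*S (N(S, E) = 4*S - 1*(-17) = 4*S + 17 = 17 + 4*S)
N(23, 0)*(-1351 + 648) = (17 + 4*23)*(-1351 + 648) = (17 + 92)*(-703) = 109*(-703) = -76627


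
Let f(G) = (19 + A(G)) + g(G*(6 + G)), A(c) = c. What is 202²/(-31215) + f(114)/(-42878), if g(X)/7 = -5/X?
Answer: -1599415829549/1220654334240 ≈ -1.3103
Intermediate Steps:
g(X) = -35/X (g(X) = 7*(-5/X) = -35/X)
f(G) = 19 + G - 35/(G*(6 + G)) (f(G) = (19 + G) - 35*1/(G*(6 + G)) = (19 + G) - 35/(G*(6 + G)) = 19 + G - 35/(G*(6 + G)))
202²/(-31215) + f(114)/(-42878) = 202²/(-31215) + ((-35 + 114*(6 + 114)*(19 + 114))/(114*(6 + 114)))/(-42878) = 40804*(-1/31215) + ((1/114)*(-35 + 114*120*133)/120)*(-1/42878) = -40804/31215 + ((1/114)*(1/120)*(-35 + 1819440))*(-1/42878) = -40804/31215 + ((1/114)*(1/120)*1819405)*(-1/42878) = -40804/31215 + (363881/2736)*(-1/42878) = -40804/31215 - 363881/117314208 = -1599415829549/1220654334240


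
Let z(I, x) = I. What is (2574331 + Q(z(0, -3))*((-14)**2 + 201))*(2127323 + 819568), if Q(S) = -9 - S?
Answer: 7575743613378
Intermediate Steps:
(2574331 + Q(z(0, -3))*((-14)**2 + 201))*(2127323 + 819568) = (2574331 + (-9 - 1*0)*((-14)**2 + 201))*(2127323 + 819568) = (2574331 + (-9 + 0)*(196 + 201))*2946891 = (2574331 - 9*397)*2946891 = (2574331 - 3573)*2946891 = 2570758*2946891 = 7575743613378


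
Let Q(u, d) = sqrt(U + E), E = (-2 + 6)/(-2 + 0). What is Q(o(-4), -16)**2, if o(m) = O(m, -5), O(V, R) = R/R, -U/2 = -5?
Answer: 8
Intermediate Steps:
U = 10 (U = -2*(-5) = 10)
O(V, R) = 1
o(m) = 1
E = -2 (E = 4/(-2) = 4*(-1/2) = -2)
Q(u, d) = 2*sqrt(2) (Q(u, d) = sqrt(10 - 2) = sqrt(8) = 2*sqrt(2))
Q(o(-4), -16)**2 = (2*sqrt(2))**2 = 8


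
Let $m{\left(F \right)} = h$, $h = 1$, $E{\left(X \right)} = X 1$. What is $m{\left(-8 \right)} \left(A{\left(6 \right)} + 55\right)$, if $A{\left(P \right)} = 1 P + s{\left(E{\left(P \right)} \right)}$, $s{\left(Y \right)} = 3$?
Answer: $64$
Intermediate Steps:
$E{\left(X \right)} = X$
$m{\left(F \right)} = 1$
$A{\left(P \right)} = 3 + P$ ($A{\left(P \right)} = 1 P + 3 = P + 3 = 3 + P$)
$m{\left(-8 \right)} \left(A{\left(6 \right)} + 55\right) = 1 \left(\left(3 + 6\right) + 55\right) = 1 \left(9 + 55\right) = 1 \cdot 64 = 64$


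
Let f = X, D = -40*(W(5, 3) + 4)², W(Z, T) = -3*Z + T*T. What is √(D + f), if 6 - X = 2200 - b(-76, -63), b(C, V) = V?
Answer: I*√2417 ≈ 49.163*I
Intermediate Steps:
W(Z, T) = T² - 3*Z (W(Z, T) = -3*Z + T² = T² - 3*Z)
D = -160 (D = -40*((3² - 3*5) + 4)² = -40*((9 - 15) + 4)² = -40*(-6 + 4)² = -40*(-2)² = -40*4 = -160)
X = -2257 (X = 6 - (2200 - 1*(-63)) = 6 - (2200 + 63) = 6 - 1*2263 = 6 - 2263 = -2257)
f = -2257
√(D + f) = √(-160 - 2257) = √(-2417) = I*√2417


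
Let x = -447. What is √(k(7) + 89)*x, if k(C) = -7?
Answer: -447*√82 ≈ -4047.8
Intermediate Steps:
√(k(7) + 89)*x = √(-7 + 89)*(-447) = √82*(-447) = -447*√82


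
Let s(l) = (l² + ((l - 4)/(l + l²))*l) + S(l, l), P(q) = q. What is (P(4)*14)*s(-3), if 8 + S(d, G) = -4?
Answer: 28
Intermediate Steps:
S(d, G) = -12 (S(d, G) = -8 - 4 = -12)
s(l) = -12 + l² + l*(-4 + l)/(l + l²) (s(l) = (l² + ((l - 4)/(l + l²))*l) - 12 = (l² + ((-4 + l)/(l + l²))*l) - 12 = (l² + l*(-4 + l)/(l + l²)) - 12 = -12 + l² + l*(-4 + l)/(l + l²))
(P(4)*14)*s(-3) = (4*14)*((-16 + (-3)² + (-3)³ - 11*(-3))/(1 - 3)) = 56*((-16 + 9 - 27 + 33)/(-2)) = 56*(-½*(-1)) = 56*(½) = 28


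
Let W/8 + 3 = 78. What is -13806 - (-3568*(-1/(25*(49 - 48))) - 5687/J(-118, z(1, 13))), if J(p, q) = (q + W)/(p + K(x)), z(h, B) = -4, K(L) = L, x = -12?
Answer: -113159339/7450 ≈ -15189.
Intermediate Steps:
W = 600 (W = -24 + 8*78 = -24 + 624 = 600)
J(p, q) = (600 + q)/(-12 + p) (J(p, q) = (q + 600)/(p - 12) = (600 + q)/(-12 + p))
-13806 - (-3568*(-1/(25*(49 - 48))) - 5687/J(-118, z(1, 13))) = -13806 - (-3568*(-1/(25*(49 - 48))) - 5687*(-12 - 118)/(600 - 4)) = -13806 - (-3568/(1*(-25)) - 5687/(596/(-130))) = -13806 - (-3568/(-25) - 5687/((-1/130*596))) = -13806 - (-3568*(-1/25) - 5687/(-298/65)) = -13806 - (3568/25 - 5687*(-65/298)) = -13806 - (3568/25 + 369655/298) = -13806 - 1*10304639/7450 = -13806 - 10304639/7450 = -113159339/7450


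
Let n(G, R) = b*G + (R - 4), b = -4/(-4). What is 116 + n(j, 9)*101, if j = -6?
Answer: 15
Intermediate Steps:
b = 1 (b = -4*(-¼) = 1)
n(G, R) = -4 + G + R (n(G, R) = 1*G + (R - 4) = G + (-4 + R) = -4 + G + R)
116 + n(j, 9)*101 = 116 + (-4 - 6 + 9)*101 = 116 - 1*101 = 116 - 101 = 15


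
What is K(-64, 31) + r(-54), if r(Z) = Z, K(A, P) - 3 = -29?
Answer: -80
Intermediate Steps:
K(A, P) = -26 (K(A, P) = 3 - 29 = -26)
K(-64, 31) + r(-54) = -26 - 54 = -80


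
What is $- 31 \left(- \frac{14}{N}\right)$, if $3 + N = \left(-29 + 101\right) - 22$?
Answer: $\frac{434}{47} \approx 9.234$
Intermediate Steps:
$N = 47$ ($N = -3 + \left(\left(-29 + 101\right) - 22\right) = -3 + \left(72 - 22\right) = -3 + 50 = 47$)
$- 31 \left(- \frac{14}{N}\right) = - 31 \left(- \frac{14}{47}\right) = - 31 \left(\left(-14\right) \frac{1}{47}\right) = \left(-31\right) \left(- \frac{14}{47}\right) = \frac{434}{47}$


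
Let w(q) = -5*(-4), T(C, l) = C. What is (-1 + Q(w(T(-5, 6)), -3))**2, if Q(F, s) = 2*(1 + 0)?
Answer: 1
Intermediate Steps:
w(q) = 20
Q(F, s) = 2 (Q(F, s) = 2*1 = 2)
(-1 + Q(w(T(-5, 6)), -3))**2 = (-1 + 2)**2 = 1**2 = 1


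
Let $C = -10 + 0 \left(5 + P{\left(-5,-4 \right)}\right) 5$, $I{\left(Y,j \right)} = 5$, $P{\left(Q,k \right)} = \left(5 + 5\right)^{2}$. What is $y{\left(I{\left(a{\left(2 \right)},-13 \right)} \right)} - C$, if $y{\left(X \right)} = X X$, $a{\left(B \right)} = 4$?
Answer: $35$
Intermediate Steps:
$P{\left(Q,k \right)} = 100$ ($P{\left(Q,k \right)} = 10^{2} = 100$)
$y{\left(X \right)} = X^{2}$
$C = -10$ ($C = -10 + 0 \left(5 + 100\right) 5 = -10 + 0 \cdot 105 \cdot 5 = -10 + 0 \cdot 5 = -10 + 0 = -10$)
$y{\left(I{\left(a{\left(2 \right)},-13 \right)} \right)} - C = 5^{2} - -10 = 25 + 10 = 35$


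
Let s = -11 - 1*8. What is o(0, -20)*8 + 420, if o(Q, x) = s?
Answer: 268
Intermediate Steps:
s = -19 (s = -11 - 8 = -19)
o(Q, x) = -19
o(0, -20)*8 + 420 = -19*8 + 420 = -152 + 420 = 268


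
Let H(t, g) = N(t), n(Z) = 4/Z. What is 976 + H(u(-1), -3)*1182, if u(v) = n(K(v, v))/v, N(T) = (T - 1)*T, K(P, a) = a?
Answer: 15160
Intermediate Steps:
N(T) = T*(-1 + T) (N(T) = (-1 + T)*T = T*(-1 + T))
u(v) = 4/v² (u(v) = (4/v)/v = 4/v²)
H(t, g) = t*(-1 + t)
976 + H(u(-1), -3)*1182 = 976 + ((4/(-1)²)*(-1 + 4/(-1)²))*1182 = 976 + ((4*1)*(-1 + 4*1))*1182 = 976 + (4*(-1 + 4))*1182 = 976 + (4*3)*1182 = 976 + 12*1182 = 976 + 14184 = 15160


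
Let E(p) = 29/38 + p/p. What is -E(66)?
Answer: -67/38 ≈ -1.7632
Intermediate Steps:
E(p) = 67/38 (E(p) = 29*(1/38) + 1 = 29/38 + 1 = 67/38)
-E(66) = -1*67/38 = -67/38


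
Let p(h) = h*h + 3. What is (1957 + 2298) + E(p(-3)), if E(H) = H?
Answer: 4267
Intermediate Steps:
p(h) = 3 + h² (p(h) = h² + 3 = 3 + h²)
(1957 + 2298) + E(p(-3)) = (1957 + 2298) + (3 + (-3)²) = 4255 + (3 + 9) = 4255 + 12 = 4267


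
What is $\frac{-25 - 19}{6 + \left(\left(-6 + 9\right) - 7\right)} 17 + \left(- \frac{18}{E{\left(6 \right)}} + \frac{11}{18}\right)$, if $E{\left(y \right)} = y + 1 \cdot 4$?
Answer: $- \frac{33767}{90} \approx -375.19$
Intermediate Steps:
$E{\left(y \right)} = 4 + y$ ($E{\left(y \right)} = y + 4 = 4 + y$)
$\frac{-25 - 19}{6 + \left(\left(-6 + 9\right) - 7\right)} 17 + \left(- \frac{18}{E{\left(6 \right)}} + \frac{11}{18}\right) = \frac{-25 - 19}{6 + \left(\left(-6 + 9\right) - 7\right)} 17 + \left(- \frac{18}{4 + 6} + \frac{11}{18}\right) = - \frac{44}{6 + \left(3 - 7\right)} 17 + \left(- \frac{18}{10} + 11 \cdot \frac{1}{18}\right) = - \frac{44}{6 - 4} \cdot 17 + \left(\left(-18\right) \frac{1}{10} + \frac{11}{18}\right) = - \frac{44}{2} \cdot 17 + \left(- \frac{9}{5} + \frac{11}{18}\right) = \left(-44\right) \frac{1}{2} \cdot 17 - \frac{107}{90} = \left(-22\right) 17 - \frac{107}{90} = -374 - \frac{107}{90} = - \frac{33767}{90}$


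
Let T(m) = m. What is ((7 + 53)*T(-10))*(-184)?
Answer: 110400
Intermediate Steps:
((7 + 53)*T(-10))*(-184) = ((7 + 53)*(-10))*(-184) = (60*(-10))*(-184) = -600*(-184) = 110400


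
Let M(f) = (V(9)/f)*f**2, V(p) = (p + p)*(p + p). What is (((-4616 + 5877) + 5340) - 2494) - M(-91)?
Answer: 33591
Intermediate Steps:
V(p) = 4*p**2 (V(p) = (2*p)*(2*p) = 4*p**2)
M(f) = 324*f (M(f) = ((4*9**2)/f)*f**2 = ((4*81)/f)*f**2 = (324/f)*f**2 = 324*f)
(((-4616 + 5877) + 5340) - 2494) - M(-91) = (((-4616 + 5877) + 5340) - 2494) - 324*(-91) = ((1261 + 5340) - 2494) - 1*(-29484) = (6601 - 2494) + 29484 = 4107 + 29484 = 33591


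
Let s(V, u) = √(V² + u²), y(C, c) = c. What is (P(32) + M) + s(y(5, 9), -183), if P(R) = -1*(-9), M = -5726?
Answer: -5717 + 3*√3730 ≈ -5533.8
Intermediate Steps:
P(R) = 9
(P(32) + M) + s(y(5, 9), -183) = (9 - 5726) + √(9² + (-183)²) = -5717 + √(81 + 33489) = -5717 + √33570 = -5717 + 3*√3730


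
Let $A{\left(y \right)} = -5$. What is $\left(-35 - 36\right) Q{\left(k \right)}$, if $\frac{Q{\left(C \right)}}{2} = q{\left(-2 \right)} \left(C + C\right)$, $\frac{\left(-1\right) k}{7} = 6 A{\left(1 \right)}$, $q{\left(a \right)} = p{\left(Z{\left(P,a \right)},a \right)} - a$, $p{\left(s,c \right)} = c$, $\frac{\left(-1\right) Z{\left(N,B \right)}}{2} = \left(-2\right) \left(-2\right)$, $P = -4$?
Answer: $0$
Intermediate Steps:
$Z{\left(N,B \right)} = -8$ ($Z{\left(N,B \right)} = - 2 \left(\left(-2\right) \left(-2\right)\right) = \left(-2\right) 4 = -8$)
$q{\left(a \right)} = 0$ ($q{\left(a \right)} = a - a = 0$)
$k = 210$ ($k = - 7 \cdot 6 \left(-5\right) = \left(-7\right) \left(-30\right) = 210$)
$Q{\left(C \right)} = 0$ ($Q{\left(C \right)} = 2 \cdot 0 \left(C + C\right) = 2 \cdot 0 \cdot 2 C = 2 \cdot 0 = 0$)
$\left(-35 - 36\right) Q{\left(k \right)} = \left(-35 - 36\right) 0 = \left(-71\right) 0 = 0$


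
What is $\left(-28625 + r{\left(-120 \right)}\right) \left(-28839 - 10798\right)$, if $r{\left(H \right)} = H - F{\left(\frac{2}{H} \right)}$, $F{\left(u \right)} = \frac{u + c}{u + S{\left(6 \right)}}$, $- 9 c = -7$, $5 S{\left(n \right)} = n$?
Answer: $\frac{242690295614}{213} \approx 1.1394 \cdot 10^{9}$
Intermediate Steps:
$S{\left(n \right)} = \frac{n}{5}$
$c = \frac{7}{9}$ ($c = \left(- \frac{1}{9}\right) \left(-7\right) = \frac{7}{9} \approx 0.77778$)
$F{\left(u \right)} = \frac{\frac{7}{9} + u}{\frac{6}{5} + u}$ ($F{\left(u \right)} = \frac{u + \frac{7}{9}}{u + \frac{1}{5} \cdot 6} = \frac{\frac{7}{9} + u}{u + \frac{6}{5}} = \frac{\frac{7}{9} + u}{\frac{6}{5} + u}$)
$r{\left(H \right)} = H - \frac{5 \left(7 + \frac{18}{H}\right)}{9 \left(6 + \frac{10}{H}\right)}$ ($r{\left(H \right)} = H - \frac{5 \left(7 + 9 \frac{2}{H}\right)}{9 \left(6 + 5 \frac{2}{H}\right)} = H - \frac{5 \left(7 + \frac{18}{H}\right)}{9 \left(6 + \frac{10}{H}\right)}$)
$\left(-28625 + r{\left(-120 \right)}\right) \left(-28839 - 10798\right) = \left(-28625 + \frac{-90 + 54 \left(-120\right)^{2} + 55 \left(-120\right)}{18 \left(5 + 3 \left(-120\right)\right)}\right) \left(-28839 - 10798\right) = \left(-28625 + \frac{-90 + 54 \cdot 14400 - 6600}{18 \left(5 - 360\right)}\right) \left(-39637\right) = \left(-28625 + \frac{-90 + 777600 - 6600}{18 \left(-355\right)}\right) \left(-39637\right) = \left(-28625 + \frac{1}{18} \left(- \frac{1}{355}\right) 770910\right) \left(-39637\right) = \left(-28625 - \frac{25697}{213}\right) \left(-39637\right) = \left(- \frac{6122822}{213}\right) \left(-39637\right) = \frac{242690295614}{213}$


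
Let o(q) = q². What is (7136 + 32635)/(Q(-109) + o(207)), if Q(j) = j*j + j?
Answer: 1473/2023 ≈ 0.72813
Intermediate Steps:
Q(j) = j + j² (Q(j) = j² + j = j + j²)
(7136 + 32635)/(Q(-109) + o(207)) = (7136 + 32635)/(-109*(1 - 109) + 207²) = 39771/(-109*(-108) + 42849) = 39771/(11772 + 42849) = 39771/54621 = 39771*(1/54621) = 1473/2023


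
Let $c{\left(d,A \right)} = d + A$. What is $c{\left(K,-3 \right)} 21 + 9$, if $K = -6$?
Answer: $-180$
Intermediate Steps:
$c{\left(d,A \right)} = A + d$
$c{\left(K,-3 \right)} 21 + 9 = \left(-3 - 6\right) 21 + 9 = \left(-9\right) 21 + 9 = -189 + 9 = -180$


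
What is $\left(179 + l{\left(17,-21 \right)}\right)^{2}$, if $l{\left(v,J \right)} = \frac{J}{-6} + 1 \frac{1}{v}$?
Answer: $\frac{38526849}{1156} \approx 33328.0$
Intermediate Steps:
$l{\left(v,J \right)} = \frac{1}{v} - \frac{J}{6}$ ($l{\left(v,J \right)} = J \left(- \frac{1}{6}\right) + \frac{1}{v} = - \frac{J}{6} + \frac{1}{v} = \frac{1}{v} - \frac{J}{6}$)
$\left(179 + l{\left(17,-21 \right)}\right)^{2} = \left(179 + \left(\frac{1}{17} - - \frac{7}{2}\right)\right)^{2} = \left(179 + \left(\frac{1}{17} + \frac{7}{2}\right)\right)^{2} = \left(179 + \frac{121}{34}\right)^{2} = \left(\frac{6207}{34}\right)^{2} = \frac{38526849}{1156}$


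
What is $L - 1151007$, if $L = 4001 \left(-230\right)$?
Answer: $-2071237$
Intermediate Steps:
$L = -920230$
$L - 1151007 = -920230 - 1151007 = -2071237$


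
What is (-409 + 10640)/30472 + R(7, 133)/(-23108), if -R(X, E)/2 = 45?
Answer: 4599239/13541288 ≈ 0.33965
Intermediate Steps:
R(X, E) = -90 (R(X, E) = -2*45 = -90)
(-409 + 10640)/30472 + R(7, 133)/(-23108) = (-409 + 10640)/30472 - 90/(-23108) = 10231*(1/30472) - 90*(-1/23108) = 787/2344 + 45/11554 = 4599239/13541288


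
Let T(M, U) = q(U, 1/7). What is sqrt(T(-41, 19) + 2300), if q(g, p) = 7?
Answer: sqrt(2307) ≈ 48.031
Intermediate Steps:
T(M, U) = 7
sqrt(T(-41, 19) + 2300) = sqrt(7 + 2300) = sqrt(2307)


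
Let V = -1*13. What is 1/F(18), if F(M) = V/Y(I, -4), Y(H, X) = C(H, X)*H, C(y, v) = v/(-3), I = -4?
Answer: 16/39 ≈ 0.41026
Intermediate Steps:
C(y, v) = -v/3 (C(y, v) = v*(-⅓) = -v/3)
Y(H, X) = -H*X/3 (Y(H, X) = (-X/3)*H = -H*X/3)
V = -13
F(M) = 39/16 (F(M) = -13/((-⅓*(-4)*(-4))) = -13/(-16/3) = -13*(-3/16) = 39/16)
1/F(18) = 1/(39/16) = 16/39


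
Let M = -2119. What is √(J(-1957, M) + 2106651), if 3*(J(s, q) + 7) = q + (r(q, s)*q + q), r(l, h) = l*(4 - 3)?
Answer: √32417565/3 ≈ 1897.9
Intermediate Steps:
r(l, h) = l (r(l, h) = l*1 = l)
J(s, q) = -7 + q²/3 + 2*q/3 (J(s, q) = -7 + (q + (q*q + q))/3 = -7 + (q + (q² + q))/3 = -7 + (q + (q + q²))/3 = -7 + (q² + 2*q)/3 = -7 + (q²/3 + 2*q/3) = -7 + q²/3 + 2*q/3)
√(J(-1957, M) + 2106651) = √((-7 + (⅓)*(-2119)² + (⅔)*(-2119)) + 2106651) = √((-7 + (⅓)*4490161 - 4238/3) + 2106651) = √((-7 + 4490161/3 - 4238/3) + 2106651) = √(4485902/3 + 2106651) = √(10805855/3) = √32417565/3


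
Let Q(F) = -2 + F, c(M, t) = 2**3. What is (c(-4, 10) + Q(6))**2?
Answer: 144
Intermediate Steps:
c(M, t) = 8
(c(-4, 10) + Q(6))**2 = (8 + (-2 + 6))**2 = (8 + 4)**2 = 12**2 = 144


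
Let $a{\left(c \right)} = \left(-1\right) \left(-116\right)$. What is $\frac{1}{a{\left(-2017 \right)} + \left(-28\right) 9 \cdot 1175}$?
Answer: $- \frac{1}{295984} \approx -3.3786 \cdot 10^{-6}$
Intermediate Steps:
$a{\left(c \right)} = 116$
$\frac{1}{a{\left(-2017 \right)} + \left(-28\right) 9 \cdot 1175} = \frac{1}{116 + \left(-28\right) 9 \cdot 1175} = \frac{1}{116 - 296100} = \frac{1}{-295984} = - \frac{1}{295984}$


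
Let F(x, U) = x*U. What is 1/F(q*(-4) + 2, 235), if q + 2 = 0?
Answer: 1/2350 ≈ 0.00042553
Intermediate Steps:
q = -2 (q = -2 + 0 = -2)
F(x, U) = U*x
1/F(q*(-4) + 2, 235) = 1/(235*(-2*(-4) + 2)) = 1/(235*(8 + 2)) = 1/(235*10) = 1/2350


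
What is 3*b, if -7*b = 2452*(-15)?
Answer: 110340/7 ≈ 15763.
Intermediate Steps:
b = 36780/7 (b = -2452*(-15)/7 = -⅐*(-36780) = 36780/7 ≈ 5254.3)
3*b = 3*(36780/7) = 110340/7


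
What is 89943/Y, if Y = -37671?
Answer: -29981/12557 ≈ -2.3876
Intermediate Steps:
89943/Y = 89943/(-37671) = 89943*(-1/37671) = -29981/12557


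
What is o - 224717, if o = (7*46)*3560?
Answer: 921603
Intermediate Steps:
o = 1146320 (o = 322*3560 = 1146320)
o - 224717 = 1146320 - 224717 = 921603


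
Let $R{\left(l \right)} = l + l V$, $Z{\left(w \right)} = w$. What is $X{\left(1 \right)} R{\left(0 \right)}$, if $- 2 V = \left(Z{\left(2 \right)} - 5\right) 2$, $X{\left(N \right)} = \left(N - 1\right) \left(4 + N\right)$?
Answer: $0$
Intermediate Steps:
$X{\left(N \right)} = \left(-1 + N\right) \left(4 + N\right)$
$V = 3$ ($V = - \frac{\left(2 - 5\right) 2}{2} = - \frac{\left(-3\right) 2}{2} = \left(- \frac{1}{2}\right) \left(-6\right) = 3$)
$R{\left(l \right)} = 4 l$ ($R{\left(l \right)} = l + l 3 = l + 3 l = 4 l$)
$X{\left(1 \right)} R{\left(0 \right)} = \left(-4 + 1^{2} + 3 \cdot 1\right) 4 \cdot 0 = \left(-4 + 1 + 3\right) 0 = 0 \cdot 0 = 0$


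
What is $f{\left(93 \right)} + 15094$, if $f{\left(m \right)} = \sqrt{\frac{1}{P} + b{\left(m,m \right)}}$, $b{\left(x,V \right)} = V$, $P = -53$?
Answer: $15094 + \frac{8 \sqrt{4081}}{53} \approx 15104.0$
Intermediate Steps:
$f{\left(m \right)} = \sqrt{- \frac{1}{53} + m}$ ($f{\left(m \right)} = \sqrt{\frac{1}{-53} + m} = \sqrt{- \frac{1}{53} + m}$)
$f{\left(93 \right)} + 15094 = \frac{\sqrt{-53 + 2809 \cdot 93}}{53} + 15094 = \frac{\sqrt{-53 + 261237}}{53} + 15094 = \frac{\sqrt{261184}}{53} + 15094 = \frac{8 \sqrt{4081}}{53} + 15094 = 15094 + \frac{8 \sqrt{4081}}{53}$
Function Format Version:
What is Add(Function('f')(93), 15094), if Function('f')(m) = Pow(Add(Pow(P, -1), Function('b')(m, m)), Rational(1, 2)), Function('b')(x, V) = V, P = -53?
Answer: Add(15094, Mul(Rational(8, 53), Pow(4081, Rational(1, 2)))) ≈ 15104.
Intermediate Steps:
Function('f')(m) = Pow(Add(Rational(-1, 53), m), Rational(1, 2)) (Function('f')(m) = Pow(Add(Pow(-53, -1), m), Rational(1, 2)) = Pow(Add(Rational(-1, 53), m), Rational(1, 2)))
Add(Function('f')(93), 15094) = Add(Mul(Rational(1, 53), Pow(Add(-53, Mul(2809, 93)), Rational(1, 2))), 15094) = Add(Mul(Rational(1, 53), Pow(Add(-53, 261237), Rational(1, 2))), 15094) = Add(Mul(Rational(1, 53), Pow(261184, Rational(1, 2))), 15094) = Add(Mul(Rational(1, 53), Mul(8, Pow(4081, Rational(1, 2)))), 15094) = Add(Mul(Rational(8, 53), Pow(4081, Rational(1, 2))), 15094) = Add(15094, Mul(Rational(8, 53), Pow(4081, Rational(1, 2))))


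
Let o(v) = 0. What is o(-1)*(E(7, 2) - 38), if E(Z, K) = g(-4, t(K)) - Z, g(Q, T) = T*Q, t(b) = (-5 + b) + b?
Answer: 0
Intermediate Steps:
t(b) = -5 + 2*b
g(Q, T) = Q*T
E(Z, K) = 20 - Z - 8*K (E(Z, K) = -4*(-5 + 2*K) - Z = (20 - 8*K) - Z = 20 - Z - 8*K)
o(-1)*(E(7, 2) - 38) = 0*((20 - 1*7 - 8*2) - 38) = 0*((20 - 7 - 16) - 38) = 0*(-3 - 38) = 0*(-41) = 0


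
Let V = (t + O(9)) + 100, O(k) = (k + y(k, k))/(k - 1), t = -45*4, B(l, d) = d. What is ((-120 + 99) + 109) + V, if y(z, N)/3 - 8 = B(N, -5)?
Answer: 41/4 ≈ 10.250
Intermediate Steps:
y(z, N) = 9 (y(z, N) = 24 + 3*(-5) = 24 - 15 = 9)
t = -180
O(k) = (9 + k)/(-1 + k) (O(k) = (k + 9)/(k - 1) = (9 + k)/(-1 + k))
V = -311/4 (V = (-180 + (9 + 9)/(-1 + 9)) + 100 = (-180 + 18/8) + 100 = (-180 + (1/8)*18) + 100 = (-180 + 9/4) + 100 = -711/4 + 100 = -311/4 ≈ -77.750)
((-120 + 99) + 109) + V = ((-120 + 99) + 109) - 311/4 = (-21 + 109) - 311/4 = 88 - 311/4 = 41/4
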